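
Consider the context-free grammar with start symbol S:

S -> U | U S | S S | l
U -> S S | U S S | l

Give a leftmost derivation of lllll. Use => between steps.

S => U => SS => USS => SSSS => USSSS => lSSSS => llSSS => lllSS => llllS => lllll

S => U   [S -> U]
U => SS   [U -> S S]
SS => USS   [S -> U S]
USS => SSSS   [U -> S S]
SSSS => USSSS   [S -> U S]
USSSS => lSSSS   [U -> l]
lSSSS => llSSS   [S -> l]
llSSS => lllSS   [S -> l]
lllSS => llllS   [S -> l]
llllS => lllll   [S -> l]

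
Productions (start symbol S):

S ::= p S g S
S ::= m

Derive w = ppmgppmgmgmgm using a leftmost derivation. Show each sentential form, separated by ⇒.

S ⇒ pSgS ⇒ ppSgSgS ⇒ ppmgSgS ⇒ ppmgpSgSgS ⇒ ppmgppSgSgSgS ⇒ ppmgppmgSgSgS ⇒ ppmgppmgmgSgS ⇒ ppmgppmgmgmgS ⇒ ppmgppmgmgmgm

S ⇒ pSgS   [S ::= p S g S]
pSgS ⇒ ppSgSgS   [S ::= p S g S]
ppSgSgS ⇒ ppmgSgS   [S ::= m]
ppmgSgS ⇒ ppmgpSgSgS   [S ::= p S g S]
ppmgpSgSgS ⇒ ppmgppSgSgSgS   [S ::= p S g S]
ppmgppSgSgSgS ⇒ ppmgppmgSgSgS   [S ::= m]
ppmgppmgSgSgS ⇒ ppmgppmgmgSgS   [S ::= m]
ppmgppmgmgSgS ⇒ ppmgppmgmgmgS   [S ::= m]
ppmgppmgmgmgS ⇒ ppmgppmgmgmgm   [S ::= m]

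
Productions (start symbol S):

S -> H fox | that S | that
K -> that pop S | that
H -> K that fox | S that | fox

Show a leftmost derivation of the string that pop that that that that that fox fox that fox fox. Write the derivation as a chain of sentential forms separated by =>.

S => H fox => K that fox fox => that pop S that fox fox => that pop that S that fox fox => that pop that that S that fox fox => that pop that that that S that fox fox => that pop that that that H fox that fox fox => that pop that that that K that fox fox that fox fox => that pop that that that that that fox fox that fox fox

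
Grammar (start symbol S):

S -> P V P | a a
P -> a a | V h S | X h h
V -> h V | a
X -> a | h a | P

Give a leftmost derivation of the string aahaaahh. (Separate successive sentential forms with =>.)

S => PVP   [S -> P V P]
PVP => aaVP   [P -> a a]
aaVP => aahVP   [V -> h V]
aahVP => aahaP   [V -> a]
aahaP => aahaXhh   [P -> X h h]
aahaXhh => aahaPhh   [X -> P]
aahaPhh => aahaaahh   [P -> a a]

S => PVP => aaVP => aahVP => aahaP => aahaXhh => aahaPhh => aahaaahh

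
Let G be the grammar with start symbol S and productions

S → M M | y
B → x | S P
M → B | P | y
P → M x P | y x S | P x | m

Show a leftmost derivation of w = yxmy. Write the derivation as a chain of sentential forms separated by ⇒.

S ⇒ MM   [S → M M]
MM ⇒ BM   [M → B]
BM ⇒ SPM   [B → S P]
SPM ⇒ MMPM   [S → M M]
MMPM ⇒ yMPM   [M → y]
yMPM ⇒ yBPM   [M → B]
yBPM ⇒ yxPM   [B → x]
yxPM ⇒ yxmM   [P → m]
yxmM ⇒ yxmy   [M → y]

S ⇒ MM ⇒ BM ⇒ SPM ⇒ MMPM ⇒ yMPM ⇒ yBPM ⇒ yxPM ⇒ yxmM ⇒ yxmy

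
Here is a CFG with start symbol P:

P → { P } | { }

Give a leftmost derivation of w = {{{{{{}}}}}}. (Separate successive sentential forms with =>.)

P => {P}   [P → { P }]
{P} => {{P}}   [P → { P }]
{{P}} => {{{P}}}   [P → { P }]
{{{P}}} => {{{{P}}}}   [P → { P }]
{{{{P}}}} => {{{{{P}}}}}   [P → { P }]
{{{{{P}}}}} => {{{{{{}}}}}}   [P → { }]

P => {P} => {{P}} => {{{P}}} => {{{{P}}}} => {{{{{P}}}}} => {{{{{{}}}}}}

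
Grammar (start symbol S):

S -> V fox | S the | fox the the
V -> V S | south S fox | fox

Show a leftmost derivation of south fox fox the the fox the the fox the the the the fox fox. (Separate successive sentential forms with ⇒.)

S ⇒ V fox   [S -> V fox]
V fox ⇒ south S fox fox   [V -> south S fox]
south S fox fox ⇒ south S the fox fox   [S -> S the]
south S the fox fox ⇒ south S the the fox fox   [S -> S the]
south S the the fox fox ⇒ south S the the the fox fox   [S -> S the]
south S the the the fox fox ⇒ south S the the the the fox fox   [S -> S the]
south S the the the the fox fox ⇒ south V fox the the the the fox fox   [S -> V fox]
south V fox the the the the fox fox ⇒ south V S fox the the the the fox fox   [V -> V S]
south V S fox the the the the fox fox ⇒ south V S S fox the the the the fox fox   [V -> V S]
south V S S fox the the the the fox fox ⇒ south fox S S fox the the the the fox fox   [V -> fox]
south fox S S fox the the the the fox fox ⇒ south fox fox the the S fox the the the the fox fox   [S -> fox the the]
south fox fox the the S fox the the the the fox fox ⇒ south fox fox the the fox the the fox the the the the fox fox   [S -> fox the the]

S ⇒ V fox ⇒ south S fox fox ⇒ south S the fox fox ⇒ south S the the fox fox ⇒ south S the the the fox fox ⇒ south S the the the the fox fox ⇒ south V fox the the the the fox fox ⇒ south V S fox the the the the fox fox ⇒ south V S S fox the the the the fox fox ⇒ south fox S S fox the the the the fox fox ⇒ south fox fox the the S fox the the the the fox fox ⇒ south fox fox the the fox the the fox the the the the fox fox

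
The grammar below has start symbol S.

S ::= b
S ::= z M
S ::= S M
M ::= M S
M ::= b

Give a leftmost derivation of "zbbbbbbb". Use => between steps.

S => SM   [S ::= S M]
SM => SMM   [S ::= S M]
SMM => SMMM   [S ::= S M]
SMMM => zMMMM   [S ::= z M]
zMMMM => zMSMMM   [M ::= M S]
zMSMMM => zMSSMMM   [M ::= M S]
zMSSMMM => zMSSSMMM   [M ::= M S]
zMSSSMMM => zbSSSMMM   [M ::= b]
zbSSSMMM => zbbSSMMM   [S ::= b]
zbbSSMMM => zbbbSMMM   [S ::= b]
zbbbSMMM => zbbbbMMM   [S ::= b]
zbbbbMMM => zbbbbbMM   [M ::= b]
zbbbbbMM => zbbbbbbM   [M ::= b]
zbbbbbbM => zbbbbbbb   [M ::= b]

S => SM => SMM => SMMM => zMMMM => zMSMMM => zMSSMMM => zMSSSMMM => zbSSSMMM => zbbSSMMM => zbbbSMMM => zbbbbMMM => zbbbbbMM => zbbbbbbM => zbbbbbbb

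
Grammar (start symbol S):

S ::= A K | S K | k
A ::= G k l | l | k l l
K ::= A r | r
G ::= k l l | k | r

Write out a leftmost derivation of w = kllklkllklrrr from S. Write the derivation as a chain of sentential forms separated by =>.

S => SK   [S ::= S K]
SK => SKK   [S ::= S K]
SKK => AKKK   [S ::= A K]
AKKK => GklKKK   [A ::= G k l]
GklKKK => kllklKKK   [G ::= k l l]
kllklKKK => kllklArKK   [K ::= A r]
kllklArKK => kllklGklrKK   [A ::= G k l]
kllklGklrKK => kllklkllklrKK   [G ::= k l l]
kllklkllklrKK => kllklkllklrrK   [K ::= r]
kllklkllklrrK => kllklkllklrrr   [K ::= r]

S=>SK=>SKK=>AKKK=>GklKKK=>kllklKKK=>kllklArKK=>kllklGklrKK=>kllklkllklrKK=>kllklkllklrrK=>kllklkllklrrr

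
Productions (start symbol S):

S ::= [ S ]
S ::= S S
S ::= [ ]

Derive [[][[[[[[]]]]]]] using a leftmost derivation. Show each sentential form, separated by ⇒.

S ⇒ [S] ⇒ [SS] ⇒ [[]S] ⇒ [[][S]] ⇒ [[][[S]]] ⇒ [[][[[S]]]] ⇒ [[][[[[S]]]]] ⇒ [[][[[[[S]]]]]] ⇒ [[][[[[[[]]]]]]]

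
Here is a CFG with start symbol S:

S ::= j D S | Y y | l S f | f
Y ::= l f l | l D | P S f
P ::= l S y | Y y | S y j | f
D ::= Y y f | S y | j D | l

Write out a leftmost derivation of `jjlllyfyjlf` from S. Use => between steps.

S => jDS => jjDS => jjSyS => jjlSfyS => jjlYyfyS => jjllDyfyS => jjlllyfyS => jjlllyfyjDS => jjlllyfyjlS => jjlllyfyjlf

S => jDS   [S ::= j D S]
jDS => jjDS   [D ::= j D]
jjDS => jjSyS   [D ::= S y]
jjSyS => jjlSfyS   [S ::= l S f]
jjlSfyS => jjlYyfyS   [S ::= Y y]
jjlYyfyS => jjllDyfyS   [Y ::= l D]
jjllDyfyS => jjlllyfyS   [D ::= l]
jjlllyfyS => jjlllyfyjDS   [S ::= j D S]
jjlllyfyjDS => jjlllyfyjlS   [D ::= l]
jjlllyfyjlS => jjlllyfyjlf   [S ::= f]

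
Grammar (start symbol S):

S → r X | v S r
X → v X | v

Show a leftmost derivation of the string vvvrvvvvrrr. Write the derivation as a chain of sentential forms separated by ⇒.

S ⇒ vSr ⇒ vvSrr ⇒ vvvSrrr ⇒ vvvrXrrr ⇒ vvvrvXrrr ⇒ vvvrvvXrrr ⇒ vvvrvvvXrrr ⇒ vvvrvvvvrrr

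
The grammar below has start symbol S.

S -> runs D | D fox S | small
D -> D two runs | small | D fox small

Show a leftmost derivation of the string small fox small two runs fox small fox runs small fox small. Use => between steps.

S => D fox S => D two runs fox S => D fox small two runs fox S => small fox small two runs fox S => small fox small two runs fox D fox S => small fox small two runs fox small fox S => small fox small two runs fox small fox runs D => small fox small two runs fox small fox runs D fox small => small fox small two runs fox small fox runs small fox small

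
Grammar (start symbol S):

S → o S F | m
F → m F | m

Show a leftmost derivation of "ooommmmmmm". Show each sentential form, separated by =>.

S => oSF   [S → o S F]
oSF => ooSFF   [S → o S F]
ooSFF => oooSFFF   [S → o S F]
oooSFFF => ooomFFF   [S → m]
ooomFFF => ooommFF   [F → m]
ooommFF => ooommmFF   [F → m F]
ooommmFF => ooommmmFF   [F → m F]
ooommmmFF => ooommmmmF   [F → m]
ooommmmmF => ooommmmmmF   [F → m F]
ooommmmmmF => ooommmmmmm   [F → m]

S => oSF => ooSFF => oooSFFF => ooomFFF => ooommFF => ooommmFF => ooommmmFF => ooommmmmF => ooommmmmmF => ooommmmmmm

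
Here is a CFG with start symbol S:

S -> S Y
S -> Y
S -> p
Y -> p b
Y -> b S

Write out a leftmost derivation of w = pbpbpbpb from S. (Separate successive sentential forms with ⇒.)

S ⇒ SY   [S -> S Y]
SY ⇒ pY   [S -> p]
pY ⇒ pbS   [Y -> b S]
pbS ⇒ pbSY   [S -> S Y]
pbSY ⇒ pbSYY   [S -> S Y]
pbSYY ⇒ pbYYY   [S -> Y]
pbYYY ⇒ pbpbYY   [Y -> p b]
pbpbYY ⇒ pbpbpbY   [Y -> p b]
pbpbpbY ⇒ pbpbpbpb   [Y -> p b]

S ⇒ SY ⇒ pY ⇒ pbS ⇒ pbSY ⇒ pbSYY ⇒ pbYYY ⇒ pbpbYY ⇒ pbpbpbY ⇒ pbpbpbpb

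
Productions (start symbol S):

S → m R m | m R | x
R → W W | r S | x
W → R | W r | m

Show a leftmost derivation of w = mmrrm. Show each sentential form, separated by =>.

S => mR => mWW => mWrW => mWrrW => mmrrW => mmrrm

S => mR   [S → m R]
mR => mWW   [R → W W]
mWW => mWrW   [W → W r]
mWrW => mWrrW   [W → W r]
mWrrW => mmrrW   [W → m]
mmrrW => mmrrm   [W → m]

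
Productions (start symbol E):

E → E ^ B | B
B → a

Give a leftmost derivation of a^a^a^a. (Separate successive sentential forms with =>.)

E=>E^B=>E^B^B=>E^B^B^B=>B^B^B^B=>a^B^B^B=>a^a^B^B=>a^a^a^B=>a^a^a^a

E => E^B   [E → E ^ B]
E^B => E^B^B   [E → E ^ B]
E^B^B => E^B^B^B   [E → E ^ B]
E^B^B^B => B^B^B^B   [E → B]
B^B^B^B => a^B^B^B   [B → a]
a^B^B^B => a^a^B^B   [B → a]
a^a^B^B => a^a^a^B   [B → a]
a^a^a^B => a^a^a^a   [B → a]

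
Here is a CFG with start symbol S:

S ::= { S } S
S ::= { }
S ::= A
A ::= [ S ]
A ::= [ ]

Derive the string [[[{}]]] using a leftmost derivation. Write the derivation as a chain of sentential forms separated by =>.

S => A => [S] => [A] => [[S]] => [[A]] => [[[S]]] => [[[{}]]]

S => A   [S ::= A]
A => [S]   [A ::= [ S ]]
[S] => [A]   [S ::= A]
[A] => [[S]]   [A ::= [ S ]]
[[S]] => [[A]]   [S ::= A]
[[A]] => [[[S]]]   [A ::= [ S ]]
[[[S]]] => [[[{}]]]   [S ::= { }]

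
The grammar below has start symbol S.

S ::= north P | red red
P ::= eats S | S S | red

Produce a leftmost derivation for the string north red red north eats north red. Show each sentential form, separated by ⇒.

S ⇒ north P   [S ::= north P]
north P ⇒ north S S   [P ::= S S]
north S S ⇒ north red red S   [S ::= red red]
north red red S ⇒ north red red north P   [S ::= north P]
north red red north P ⇒ north red red north eats S   [P ::= eats S]
north red red north eats S ⇒ north red red north eats north P   [S ::= north P]
north red red north eats north P ⇒ north red red north eats north red   [P ::= red]

S ⇒ north P ⇒ north S S ⇒ north red red S ⇒ north red red north P ⇒ north red red north eats S ⇒ north red red north eats north P ⇒ north red red north eats north red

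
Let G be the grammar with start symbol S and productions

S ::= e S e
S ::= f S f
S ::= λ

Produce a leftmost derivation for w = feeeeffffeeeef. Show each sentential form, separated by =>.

S => fSf   [S ::= f S f]
fSf => feSef   [S ::= e S e]
feSef => feeSeef   [S ::= e S e]
feeSeef => feeeSeeef   [S ::= e S e]
feeeSeeef => feeeeSeeeef   [S ::= e S e]
feeeeSeeeef => feeeefSfeeeef   [S ::= f S f]
feeeefSfeeeef => feeeeffSffeeeef   [S ::= f S f]
feeeeffSffeeeef => feeeeffffeeeef   [S ::= λ]

S => fSf => feSef => feeSeef => feeeSeeef => feeeeSeeeef => feeeefSfeeeef => feeeeffSffeeeef => feeeeffffeeeef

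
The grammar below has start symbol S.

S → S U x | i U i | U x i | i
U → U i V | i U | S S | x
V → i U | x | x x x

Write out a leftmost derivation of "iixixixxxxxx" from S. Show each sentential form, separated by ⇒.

S ⇒ SUx   [S → S U x]
SUx ⇒ SUxUx   [S → S U x]
SUxUx ⇒ SUxUxUx   [S → S U x]
SUxUxUx ⇒ iUxUxUx   [S → i]
iUxUxUx ⇒ iUiVxUxUx   [U → U i V]
iUiVxUxUx ⇒ iUiViVxUxUx   [U → U i V]
iUiViVxUxUx ⇒ iiUiViVxUxUx   [U → i U]
iiUiViVxUxUx ⇒ iixiViVxUxUx   [U → x]
iixiViVxUxUx ⇒ iixixiVxUxUx   [V → x]
iixixiVxUxUx ⇒ iixixixxUxUx   [V → x]
iixixixxUxUx ⇒ iixixixxxxUx   [U → x]
iixixixxxxUx ⇒ iixixixxxxxx   [U → x]

S ⇒ SUx ⇒ SUxUx ⇒ SUxUxUx ⇒ iUxUxUx ⇒ iUiVxUxUx ⇒ iUiViVxUxUx ⇒ iiUiViVxUxUx ⇒ iixiViVxUxUx ⇒ iixixiVxUxUx ⇒ iixixixxUxUx ⇒ iixixixxxxUx ⇒ iixixixxxxxx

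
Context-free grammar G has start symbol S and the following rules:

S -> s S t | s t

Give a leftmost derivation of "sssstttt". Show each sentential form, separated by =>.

S => sSt => ssStt => sssSttt => sssstttt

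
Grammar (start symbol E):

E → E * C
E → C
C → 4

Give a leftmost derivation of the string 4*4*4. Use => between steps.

E => E*C => E*C*C => C*C*C => 4*C*C => 4*4*C => 4*4*4

E => E*C   [E → E * C]
E*C => E*C*C   [E → E * C]
E*C*C => C*C*C   [E → C]
C*C*C => 4*C*C   [C → 4]
4*C*C => 4*4*C   [C → 4]
4*4*C => 4*4*4   [C → 4]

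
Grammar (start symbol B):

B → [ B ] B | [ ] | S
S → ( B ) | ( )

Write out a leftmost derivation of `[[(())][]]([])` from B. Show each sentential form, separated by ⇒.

B⇒[B]B⇒[[B]B]B⇒[[S]B]B⇒[[(B)]B]B⇒[[(S)]B]B⇒[[(())]B]B⇒[[(())][]]B⇒[[(())][]]S⇒[[(())][]](B)⇒[[(())][]]([])

B ⇒ [B]B   [B → [ B ] B]
[B]B ⇒ [[B]B]B   [B → [ B ] B]
[[B]B]B ⇒ [[S]B]B   [B → S]
[[S]B]B ⇒ [[(B)]B]B   [S → ( B )]
[[(B)]B]B ⇒ [[(S)]B]B   [B → S]
[[(S)]B]B ⇒ [[(())]B]B   [S → ( )]
[[(())]B]B ⇒ [[(())][]]B   [B → [ ]]
[[(())][]]B ⇒ [[(())][]]S   [B → S]
[[(())][]]S ⇒ [[(())][]](B)   [S → ( B )]
[[(())][]](B) ⇒ [[(())][]]([])   [B → [ ]]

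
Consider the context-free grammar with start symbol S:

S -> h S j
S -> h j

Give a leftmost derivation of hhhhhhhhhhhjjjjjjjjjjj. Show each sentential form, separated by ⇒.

S ⇒ hSj ⇒ hhSjj ⇒ hhhSjjj ⇒ hhhhSjjjj ⇒ hhhhhSjjjjj ⇒ hhhhhhSjjjjjj ⇒ hhhhhhhSjjjjjjj ⇒ hhhhhhhhSjjjjjjjj ⇒ hhhhhhhhhSjjjjjjjjj ⇒ hhhhhhhhhhSjjjjjjjjjj ⇒ hhhhhhhhhhhjjjjjjjjjjj

S ⇒ hSj   [S -> h S j]
hSj ⇒ hhSjj   [S -> h S j]
hhSjj ⇒ hhhSjjj   [S -> h S j]
hhhSjjj ⇒ hhhhSjjjj   [S -> h S j]
hhhhSjjjj ⇒ hhhhhSjjjjj   [S -> h S j]
hhhhhSjjjjj ⇒ hhhhhhSjjjjjj   [S -> h S j]
hhhhhhSjjjjjj ⇒ hhhhhhhSjjjjjjj   [S -> h S j]
hhhhhhhSjjjjjjj ⇒ hhhhhhhhSjjjjjjjj   [S -> h S j]
hhhhhhhhSjjjjjjjj ⇒ hhhhhhhhhSjjjjjjjjj   [S -> h S j]
hhhhhhhhhSjjjjjjjjj ⇒ hhhhhhhhhhSjjjjjjjjjj   [S -> h S j]
hhhhhhhhhhSjjjjjjjjjj ⇒ hhhhhhhhhhhjjjjjjjjjjj   [S -> h j]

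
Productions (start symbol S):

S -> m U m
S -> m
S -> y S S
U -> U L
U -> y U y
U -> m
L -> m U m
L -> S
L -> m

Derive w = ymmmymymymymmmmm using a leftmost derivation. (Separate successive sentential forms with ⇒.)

S⇒ySS⇒ymUmS⇒ymULmS⇒ymULLmS⇒ymmLLmS⇒ymmmUmLmS⇒ymmmULmLmS⇒ymmmyUyLmLmS⇒ymmmymyLmLmS⇒ymmmymymUmmLmS⇒ymmmymymyUymmLmS⇒ymmmymymymymmLmS⇒ymmmymymymymmmmS⇒ymmmymymymymmmmm

S ⇒ ySS   [S -> y S S]
ySS ⇒ ymUmS   [S -> m U m]
ymUmS ⇒ ymULmS   [U -> U L]
ymULmS ⇒ ymULLmS   [U -> U L]
ymULLmS ⇒ ymmLLmS   [U -> m]
ymmLLmS ⇒ ymmmUmLmS   [L -> m U m]
ymmmUmLmS ⇒ ymmmULmLmS   [U -> U L]
ymmmULmLmS ⇒ ymmmyUyLmLmS   [U -> y U y]
ymmmyUyLmLmS ⇒ ymmmymyLmLmS   [U -> m]
ymmmymyLmLmS ⇒ ymmmymymUmmLmS   [L -> m U m]
ymmmymymUmmLmS ⇒ ymmmymymyUymmLmS   [U -> y U y]
ymmmymymyUymmLmS ⇒ ymmmymymymymmLmS   [U -> m]
ymmmymymymymmLmS ⇒ ymmmymymymymmmmS   [L -> m]
ymmmymymymymmmmS ⇒ ymmmymymymymmmmm   [S -> m]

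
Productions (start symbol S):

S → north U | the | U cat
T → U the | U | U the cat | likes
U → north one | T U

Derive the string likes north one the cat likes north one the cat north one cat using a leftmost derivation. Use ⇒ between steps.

S ⇒ U cat ⇒ T U cat ⇒ likes U cat ⇒ likes T U cat ⇒ likes U the cat U cat ⇒ likes T U the cat U cat ⇒ likes U the cat U the cat U cat ⇒ likes north one the cat U the cat U cat ⇒ likes north one the cat T U the cat U cat ⇒ likes north one the cat likes U the cat U cat ⇒ likes north one the cat likes north one the cat U cat ⇒ likes north one the cat likes north one the cat north one cat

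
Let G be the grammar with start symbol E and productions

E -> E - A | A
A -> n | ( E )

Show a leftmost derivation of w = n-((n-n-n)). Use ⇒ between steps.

E ⇒ E-A ⇒ A-A ⇒ n-A ⇒ n-(E) ⇒ n-(A) ⇒ n-((E)) ⇒ n-((E-A)) ⇒ n-((E-A-A)) ⇒ n-((A-A-A)) ⇒ n-((n-A-A)) ⇒ n-((n-n-A)) ⇒ n-((n-n-n))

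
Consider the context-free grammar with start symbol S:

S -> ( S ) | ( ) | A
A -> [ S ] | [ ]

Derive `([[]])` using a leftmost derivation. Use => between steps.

S => (S) => (A) => ([S]) => ([A]) => ([[]])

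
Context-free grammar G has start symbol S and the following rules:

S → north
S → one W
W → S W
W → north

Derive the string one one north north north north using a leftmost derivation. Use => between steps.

S => one W   [S → one W]
one W => one S W   [W → S W]
one S W => one one W W   [S → one W]
one one W W => one one S W W   [W → S W]
one one S W W => one one north W W   [S → north]
one one north W W => one one north north W   [W → north]
one one north north W => one one north north S W   [W → S W]
one one north north S W => one one north north north W   [S → north]
one one north north north W => one one north north north north   [W → north]

S => one W => one S W => one one W W => one one S W W => one one north W W => one one north north W => one one north north S W => one one north north north W => one one north north north north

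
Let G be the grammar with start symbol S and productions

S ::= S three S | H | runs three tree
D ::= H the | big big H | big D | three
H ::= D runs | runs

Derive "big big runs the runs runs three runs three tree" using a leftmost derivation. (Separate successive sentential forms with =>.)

S => S three S => H three S => D runs three S => big big H runs three S => big big D runs runs three S => big big H the runs runs three S => big big runs the runs runs three S => big big runs the runs runs three runs three tree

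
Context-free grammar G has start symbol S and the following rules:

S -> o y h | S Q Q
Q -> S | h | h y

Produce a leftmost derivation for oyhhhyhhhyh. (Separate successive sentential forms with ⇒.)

S⇒SQQ⇒SQQQQ⇒SQQQQQQ⇒oyhQQQQQQ⇒oyhhQQQQQ⇒oyhhhyQQQQ⇒oyhhhyhQQQ⇒oyhhhyhhQQ⇒oyhhhyhhhyQ⇒oyhhhyhhhyh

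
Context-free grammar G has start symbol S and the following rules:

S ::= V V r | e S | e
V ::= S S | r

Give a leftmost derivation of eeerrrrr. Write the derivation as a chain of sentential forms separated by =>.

S => VVr   [S ::= V V r]
VVr => SSVr   [V ::= S S]
SSVr => eSVr   [S ::= e]
eSVr => eeSVr   [S ::= e S]
eeSVr => eeeSVr   [S ::= e S]
eeeSVr => eeeVVrVr   [S ::= V V r]
eeeVVrVr => eeerVrVr   [V ::= r]
eeerVrVr => eeerrrVr   [V ::= r]
eeerrrVr => eeerrrrr   [V ::= r]

S=>VVr=>SSVr=>eSVr=>eeSVr=>eeeSVr=>eeeVVrVr=>eeerVrVr=>eeerrrVr=>eeerrrrr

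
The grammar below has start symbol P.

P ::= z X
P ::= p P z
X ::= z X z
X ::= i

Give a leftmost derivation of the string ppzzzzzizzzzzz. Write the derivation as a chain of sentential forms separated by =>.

P=>pPz=>ppPzz=>ppzXzz=>ppzzXzzz=>ppzzzXzzzz=>ppzzzzXzzzzz=>ppzzzzzXzzzzzz=>ppzzzzzizzzzzz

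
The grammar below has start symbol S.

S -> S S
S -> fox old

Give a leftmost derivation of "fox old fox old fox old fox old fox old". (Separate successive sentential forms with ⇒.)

S ⇒ S S   [S -> S S]
S S ⇒ fox old S   [S -> fox old]
fox old S ⇒ fox old S S   [S -> S S]
fox old S S ⇒ fox old S S S   [S -> S S]
fox old S S S ⇒ fox old fox old S S   [S -> fox old]
fox old fox old S S ⇒ fox old fox old S S S   [S -> S S]
fox old fox old S S S ⇒ fox old fox old fox old S S   [S -> fox old]
fox old fox old fox old S S ⇒ fox old fox old fox old fox old S   [S -> fox old]
fox old fox old fox old fox old S ⇒ fox old fox old fox old fox old fox old   [S -> fox old]

S ⇒ S S ⇒ fox old S ⇒ fox old S S ⇒ fox old S S S ⇒ fox old fox old S S ⇒ fox old fox old S S S ⇒ fox old fox old fox old S S ⇒ fox old fox old fox old fox old S ⇒ fox old fox old fox old fox old fox old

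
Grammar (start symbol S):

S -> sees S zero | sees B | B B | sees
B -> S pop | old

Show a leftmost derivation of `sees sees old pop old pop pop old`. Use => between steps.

S => B B   [S -> B B]
B B => S pop B   [B -> S pop]
S pop B => sees B pop B   [S -> sees B]
sees B pop B => sees S pop pop B   [B -> S pop]
sees S pop pop B => sees B B pop pop B   [S -> B B]
sees B B pop pop B => sees S pop B pop pop B   [B -> S pop]
sees S pop B pop pop B => sees sees B pop B pop pop B   [S -> sees B]
sees sees B pop B pop pop B => sees sees old pop B pop pop B   [B -> old]
sees sees old pop B pop pop B => sees sees old pop old pop pop B   [B -> old]
sees sees old pop old pop pop B => sees sees old pop old pop pop old   [B -> old]

S => B B => S pop B => sees B pop B => sees S pop pop B => sees B B pop pop B => sees S pop B pop pop B => sees sees B pop B pop pop B => sees sees old pop B pop pop B => sees sees old pop old pop pop B => sees sees old pop old pop pop old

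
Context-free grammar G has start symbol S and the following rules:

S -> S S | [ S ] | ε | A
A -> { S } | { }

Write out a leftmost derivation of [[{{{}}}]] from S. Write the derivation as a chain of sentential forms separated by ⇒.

S⇒[S]⇒[[S]]⇒[[A]]⇒[[{S}]]⇒[[{A}]]⇒[[{{S}}]]⇒[[{{A}}]]⇒[[{{{S}}}]]⇒[[{{{}}}]]

S ⇒ [S]   [S -> [ S ]]
[S] ⇒ [[S]]   [S -> [ S ]]
[[S]] ⇒ [[A]]   [S -> A]
[[A]] ⇒ [[{S}]]   [A -> { S }]
[[{S}]] ⇒ [[{A}]]   [S -> A]
[[{A}]] ⇒ [[{{S}}]]   [A -> { S }]
[[{{S}}]] ⇒ [[{{A}}]]   [S -> A]
[[{{A}}]] ⇒ [[{{{S}}}]]   [A -> { S }]
[[{{{S}}}]] ⇒ [[{{{}}}]]   [S -> ε]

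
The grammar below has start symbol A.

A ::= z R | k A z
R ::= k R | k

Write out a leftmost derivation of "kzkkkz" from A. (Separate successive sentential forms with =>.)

A => kAz   [A ::= k A z]
kAz => kzRz   [A ::= z R]
kzRz => kzkRz   [R ::= k R]
kzkRz => kzkkRz   [R ::= k R]
kzkkRz => kzkkkz   [R ::= k]

A => kAz => kzRz => kzkRz => kzkkRz => kzkkkz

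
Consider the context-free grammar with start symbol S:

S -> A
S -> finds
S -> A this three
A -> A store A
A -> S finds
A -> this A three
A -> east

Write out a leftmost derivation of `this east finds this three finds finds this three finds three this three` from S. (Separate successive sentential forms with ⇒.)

S ⇒ A this three   [S -> A this three]
A this three ⇒ this A three this three   [A -> this A three]
this A three this three ⇒ this S finds three this three   [A -> S finds]
this S finds three this three ⇒ this A this three finds three this three   [S -> A this three]
this A this three finds three this three ⇒ this S finds this three finds three this three   [A -> S finds]
this S finds this three finds three this three ⇒ this A finds this three finds three this three   [S -> A]
this A finds this three finds three this three ⇒ this S finds finds this three finds three this three   [A -> S finds]
this S finds finds this three finds three this three ⇒ this A this three finds finds this three finds three this three   [S -> A this three]
this A this three finds finds this three finds three this three ⇒ this S finds this three finds finds this three finds three this three   [A -> S finds]
this S finds this three finds finds this three finds three this three ⇒ this A finds this three finds finds this three finds three this three   [S -> A]
this A finds this three finds finds this three finds three this three ⇒ this east finds this three finds finds this three finds three this three   [A -> east]

S ⇒ A this three ⇒ this A three this three ⇒ this S finds three this three ⇒ this A this three finds three this three ⇒ this S finds this three finds three this three ⇒ this A finds this three finds three this three ⇒ this S finds finds this three finds three this three ⇒ this A this three finds finds this three finds three this three ⇒ this S finds this three finds finds this three finds three this three ⇒ this A finds this three finds finds this three finds three this three ⇒ this east finds this three finds finds this three finds three this three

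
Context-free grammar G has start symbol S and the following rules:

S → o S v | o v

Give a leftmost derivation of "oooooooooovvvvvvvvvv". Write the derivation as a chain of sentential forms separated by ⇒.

S ⇒ oSv   [S → o S v]
oSv ⇒ ooSvv   [S → o S v]
ooSvv ⇒ oooSvvv   [S → o S v]
oooSvvv ⇒ ooooSvvvv   [S → o S v]
ooooSvvvv ⇒ oooooSvvvvv   [S → o S v]
oooooSvvvvv ⇒ ooooooSvvvvvv   [S → o S v]
ooooooSvvvvvv ⇒ oooooooSvvvvvvv   [S → o S v]
oooooooSvvvvvvv ⇒ ooooooooSvvvvvvvv   [S → o S v]
ooooooooSvvvvvvvv ⇒ oooooooooSvvvvvvvvv   [S → o S v]
oooooooooSvvvvvvvvv ⇒ oooooooooovvvvvvvvvv   [S → o v]

S ⇒ oSv ⇒ ooSvv ⇒ oooSvvv ⇒ ooooSvvvv ⇒ oooooSvvvvv ⇒ ooooooSvvvvvv ⇒ oooooooSvvvvvvv ⇒ ooooooooSvvvvvvvv ⇒ oooooooooSvvvvvvvvv ⇒ oooooooooovvvvvvvvvv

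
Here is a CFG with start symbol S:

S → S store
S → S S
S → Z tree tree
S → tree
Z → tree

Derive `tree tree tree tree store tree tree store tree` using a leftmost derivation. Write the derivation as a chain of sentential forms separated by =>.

S => S S   [S → S S]
S S => S store S   [S → S store]
S store S => S S store S   [S → S S]
S S store S => S S S store S   [S → S S]
S S S store S => S S S S store S   [S → S S]
S S S S store S => Z tree tree S S S store S   [S → Z tree tree]
Z tree tree S S S store S => tree tree tree S S S store S   [Z → tree]
tree tree tree S S S store S => tree tree tree S store S S store S   [S → S store]
tree tree tree S store S S store S => tree tree tree tree store S S store S   [S → tree]
tree tree tree tree store S S store S => tree tree tree tree store tree S store S   [S → tree]
tree tree tree tree store tree S store S => tree tree tree tree store tree tree store S   [S → tree]
tree tree tree tree store tree tree store S => tree tree tree tree store tree tree store tree   [S → tree]

S => S S => S store S => S S store S => S S S store S => S S S S store S => Z tree tree S S S store S => tree tree tree S S S store S => tree tree tree S store S S store S => tree tree tree tree store S S store S => tree tree tree tree store tree S store S => tree tree tree tree store tree tree store S => tree tree tree tree store tree tree store tree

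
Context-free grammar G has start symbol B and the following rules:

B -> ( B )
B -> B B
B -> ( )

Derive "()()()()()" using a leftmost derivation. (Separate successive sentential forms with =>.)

B => BB => BBB => BBBB => BBBBB => ()BBBB => ()()BBB => ()()()BB => ()()()()B => ()()()()()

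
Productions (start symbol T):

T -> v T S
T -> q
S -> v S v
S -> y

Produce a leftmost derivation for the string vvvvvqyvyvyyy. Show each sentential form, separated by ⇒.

T ⇒ vTS ⇒ vvTSS ⇒ vvvTSSS ⇒ vvvvTSSSS ⇒ vvvvvTSSSSS ⇒ vvvvvqSSSSS ⇒ vvvvvqySSSS ⇒ vvvvvqyvSvSSS ⇒ vvvvvqyvyvSSS ⇒ vvvvvqyvyvySS ⇒ vvvvvqyvyvyyS ⇒ vvvvvqyvyvyyy

T ⇒ vTS   [T -> v T S]
vTS ⇒ vvTSS   [T -> v T S]
vvTSS ⇒ vvvTSSS   [T -> v T S]
vvvTSSS ⇒ vvvvTSSSS   [T -> v T S]
vvvvTSSSS ⇒ vvvvvTSSSSS   [T -> v T S]
vvvvvTSSSSS ⇒ vvvvvqSSSSS   [T -> q]
vvvvvqSSSSS ⇒ vvvvvqySSSS   [S -> y]
vvvvvqySSSS ⇒ vvvvvqyvSvSSS   [S -> v S v]
vvvvvqyvSvSSS ⇒ vvvvvqyvyvSSS   [S -> y]
vvvvvqyvyvSSS ⇒ vvvvvqyvyvySS   [S -> y]
vvvvvqyvyvySS ⇒ vvvvvqyvyvyyS   [S -> y]
vvvvvqyvyvyyS ⇒ vvvvvqyvyvyyy   [S -> y]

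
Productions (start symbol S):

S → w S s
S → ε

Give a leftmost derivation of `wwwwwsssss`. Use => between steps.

S => wSs => wwSss => wwwSsss => wwwwSssss => wwwwwSsssss => wwwwwsssss

S => wSs   [S → w S s]
wSs => wwSss   [S → w S s]
wwSss => wwwSsss   [S → w S s]
wwwSsss => wwwwSssss   [S → w S s]
wwwwSssss => wwwwwSsssss   [S → w S s]
wwwwwSsssss => wwwwwsssss   [S → ε]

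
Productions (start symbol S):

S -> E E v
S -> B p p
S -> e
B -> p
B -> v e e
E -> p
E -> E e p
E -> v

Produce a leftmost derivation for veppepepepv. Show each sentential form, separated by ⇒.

S ⇒ EEv   [S -> E E v]
EEv ⇒ EepEv   [E -> E e p]
EepEv ⇒ vepEv   [E -> v]
vepEv ⇒ vepEepv   [E -> E e p]
vepEepv ⇒ vepEepepv   [E -> E e p]
vepEepepv ⇒ vepEepepepv   [E -> E e p]
vepEepepepv ⇒ veppepepepv   [E -> p]

S⇒EEv⇒EepEv⇒vepEv⇒vepEepv⇒vepEepepv⇒vepEepepepv⇒veppepepepv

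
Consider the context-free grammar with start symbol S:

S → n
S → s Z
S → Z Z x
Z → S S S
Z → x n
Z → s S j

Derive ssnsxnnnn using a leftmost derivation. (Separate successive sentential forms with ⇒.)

S ⇒ sZ   [S → s Z]
sZ ⇒ sSSS   [Z → S S S]
sSSS ⇒ ssZSS   [S → s Z]
ssZSS ⇒ ssSSSSS   [Z → S S S]
ssSSSSS ⇒ ssnSSSS   [S → n]
ssnSSSS ⇒ ssnsZSSS   [S → s Z]
ssnsZSSS ⇒ ssnsxnSSS   [Z → x n]
ssnsxnSSS ⇒ ssnsxnnSS   [S → n]
ssnsxnnSS ⇒ ssnsxnnnS   [S → n]
ssnsxnnnS ⇒ ssnsxnnnn   [S → n]

S ⇒ sZ ⇒ sSSS ⇒ ssZSS ⇒ ssSSSSS ⇒ ssnSSSS ⇒ ssnsZSSS ⇒ ssnsxnSSS ⇒ ssnsxnnSS ⇒ ssnsxnnnS ⇒ ssnsxnnnn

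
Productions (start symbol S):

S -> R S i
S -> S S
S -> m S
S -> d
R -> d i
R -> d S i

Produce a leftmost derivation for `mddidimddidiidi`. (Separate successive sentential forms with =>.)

S => mS   [S -> m S]
mS => mRSi   [S -> R S i]
mRSi => mdSiSi   [R -> d S i]
mdSiSi => mdRSiiSi   [S -> R S i]
mdRSiiSi => mddiSiiSi   [R -> d i]
mddiSiiSi => mddiSSiiSi   [S -> S S]
mddiSSiiSi => mddiRSiSiiSi   [S -> R S i]
mddiRSiSiiSi => mddidiSiSiiSi   [R -> d i]
mddidiSiSiiSi => mddidimSiSiiSi   [S -> m S]
mddidimSiSiiSi => mddidimSSiSiiSi   [S -> S S]
mddidimSSiSiiSi => mddidimdSiSiiSi   [S -> d]
mddidimdSiSiiSi => mddidimddiSiiSi   [S -> d]
mddidimddiSiiSi => mddidimddidiiSi   [S -> d]
mddidimddidiiSi => mddidimddidiidi   [S -> d]

S => mS => mRSi => mdSiSi => mdRSiiSi => mddiSiiSi => mddiSSiiSi => mddiRSiSiiSi => mddidiSiSiiSi => mddidimSiSiiSi => mddidimSSiSiiSi => mddidimdSiSiiSi => mddidimddiSiiSi => mddidimddidiiSi => mddidimddidiidi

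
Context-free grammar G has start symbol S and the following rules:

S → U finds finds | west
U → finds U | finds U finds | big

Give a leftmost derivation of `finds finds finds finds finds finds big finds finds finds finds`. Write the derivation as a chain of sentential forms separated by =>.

S => U finds finds   [S → U finds finds]
U finds finds => finds U finds finds   [U → finds U]
finds U finds finds => finds finds U finds finds   [U → finds U]
finds finds U finds finds => finds finds finds U finds finds   [U → finds U]
finds finds finds U finds finds => finds finds finds finds U finds finds finds   [U → finds U finds]
finds finds finds finds U finds finds finds => finds finds finds finds finds U finds finds finds finds   [U → finds U finds]
finds finds finds finds finds U finds finds finds finds => finds finds finds finds finds finds U finds finds finds finds   [U → finds U]
finds finds finds finds finds finds U finds finds finds finds => finds finds finds finds finds finds big finds finds finds finds   [U → big]

S => U finds finds => finds U finds finds => finds finds U finds finds => finds finds finds U finds finds => finds finds finds finds U finds finds finds => finds finds finds finds finds U finds finds finds finds => finds finds finds finds finds finds U finds finds finds finds => finds finds finds finds finds finds big finds finds finds finds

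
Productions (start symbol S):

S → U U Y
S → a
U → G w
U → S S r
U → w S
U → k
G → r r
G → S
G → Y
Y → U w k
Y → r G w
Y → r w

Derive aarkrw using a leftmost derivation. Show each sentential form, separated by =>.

S=>UUY=>SSrUY=>aSrUY=>aarUY=>aarkY=>aarkrw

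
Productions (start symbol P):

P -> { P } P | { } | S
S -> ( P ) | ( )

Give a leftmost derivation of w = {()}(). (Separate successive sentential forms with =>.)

P => {P}P   [P -> { P } P]
{P}P => {S}P   [P -> S]
{S}P => {()}P   [S -> ( )]
{()}P => {()}S   [P -> S]
{()}S => {()}()   [S -> ( )]

P=>{P}P=>{S}P=>{()}P=>{()}S=>{()}()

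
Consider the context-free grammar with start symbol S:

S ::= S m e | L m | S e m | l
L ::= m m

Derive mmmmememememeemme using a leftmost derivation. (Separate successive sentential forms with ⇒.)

S ⇒ Sme ⇒ Semme ⇒ Smeemme ⇒ Smemeemme ⇒ Smememeemme ⇒ Smemememeemme ⇒ Smememememeemme ⇒ Lmmememememeemme ⇒ mmmmememememeemme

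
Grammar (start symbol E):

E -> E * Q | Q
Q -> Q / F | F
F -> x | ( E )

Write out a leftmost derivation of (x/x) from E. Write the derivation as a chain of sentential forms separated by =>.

E => Q   [E -> Q]
Q => F   [Q -> F]
F => (E)   [F -> ( E )]
(E) => (Q)   [E -> Q]
(Q) => (Q/F)   [Q -> Q / F]
(Q/F) => (F/F)   [Q -> F]
(F/F) => (x/F)   [F -> x]
(x/F) => (x/x)   [F -> x]

E=>Q=>F=>(E)=>(Q)=>(Q/F)=>(F/F)=>(x/F)=>(x/x)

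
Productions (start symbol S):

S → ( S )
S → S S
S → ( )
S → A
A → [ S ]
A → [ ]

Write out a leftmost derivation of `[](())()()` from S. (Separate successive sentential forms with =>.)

S => SS   [S → S S]
SS => AS   [S → A]
AS => []S   [A → [ ]]
[]S => []SS   [S → S S]
[]SS => []SSS   [S → S S]
[]SSS => [](S)SS   [S → ( S )]
[](S)SS => [](())SS   [S → ( )]
[](())SS => [](())()S   [S → ( )]
[](())()S => [](())()()   [S → ( )]

S=>SS=>AS=>[]S=>[]SS=>[]SSS=>[](S)SS=>[](())SS=>[](())()S=>[](())()()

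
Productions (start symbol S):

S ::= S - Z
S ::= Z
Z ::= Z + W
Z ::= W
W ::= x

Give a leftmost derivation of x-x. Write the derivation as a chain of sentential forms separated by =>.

S => S-Z => Z-Z => W-Z => x-Z => x-W => x-x

S => S-Z   [S ::= S - Z]
S-Z => Z-Z   [S ::= Z]
Z-Z => W-Z   [Z ::= W]
W-Z => x-Z   [W ::= x]
x-Z => x-W   [Z ::= W]
x-W => x-x   [W ::= x]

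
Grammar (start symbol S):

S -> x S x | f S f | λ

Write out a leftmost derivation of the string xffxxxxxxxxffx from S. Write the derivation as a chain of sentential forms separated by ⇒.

S ⇒ xSx ⇒ xfSfx ⇒ xffSffx ⇒ xffxSxffx ⇒ xffxxSxxffx ⇒ xffxxxSxxxffx ⇒ xffxxxxSxxxxffx ⇒ xffxxxxxxxxffx

S ⇒ xSx   [S -> x S x]
xSx ⇒ xfSfx   [S -> f S f]
xfSfx ⇒ xffSffx   [S -> f S f]
xffSffx ⇒ xffxSxffx   [S -> x S x]
xffxSxffx ⇒ xffxxSxxffx   [S -> x S x]
xffxxSxxffx ⇒ xffxxxSxxxffx   [S -> x S x]
xffxxxSxxxffx ⇒ xffxxxxSxxxxffx   [S -> x S x]
xffxxxxSxxxxffx ⇒ xffxxxxxxxxffx   [S -> λ]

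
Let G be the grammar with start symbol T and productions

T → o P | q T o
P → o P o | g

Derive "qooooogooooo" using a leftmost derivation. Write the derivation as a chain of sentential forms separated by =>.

T => qTo   [T → q T o]
qTo => qoPo   [T → o P]
qoPo => qooPoo   [P → o P o]
qooPoo => qoooPooo   [P → o P o]
qoooPooo => qooooPoooo   [P → o P o]
qooooPoooo => qoooooPooooo   [P → o P o]
qoooooPooooo => qooooogooooo   [P → g]

T=>qTo=>qoPo=>qooPoo=>qoooPooo=>qooooPoooo=>qoooooPooooo=>qooooogooooo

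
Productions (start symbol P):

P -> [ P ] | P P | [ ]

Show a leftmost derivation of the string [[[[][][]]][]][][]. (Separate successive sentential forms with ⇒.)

P⇒PP⇒PPP⇒[P]PP⇒[PP]PP⇒[[P]P]PP⇒[[[P]]P]PP⇒[[[PP]]P]PP⇒[[[PPP]]P]PP⇒[[[[]PP]]P]PP⇒[[[[][]P]]P]PP⇒[[[[][][]]]P]PP⇒[[[[][][]]][]]PP⇒[[[[][][]]][]][]P⇒[[[[][][]]][]][][]

P ⇒ PP   [P -> P P]
PP ⇒ PPP   [P -> P P]
PPP ⇒ [P]PP   [P -> [ P ]]
[P]PP ⇒ [PP]PP   [P -> P P]
[PP]PP ⇒ [[P]P]PP   [P -> [ P ]]
[[P]P]PP ⇒ [[[P]]P]PP   [P -> [ P ]]
[[[P]]P]PP ⇒ [[[PP]]P]PP   [P -> P P]
[[[PP]]P]PP ⇒ [[[PPP]]P]PP   [P -> P P]
[[[PPP]]P]PP ⇒ [[[[]PP]]P]PP   [P -> [ ]]
[[[[]PP]]P]PP ⇒ [[[[][]P]]P]PP   [P -> [ ]]
[[[[][]P]]P]PP ⇒ [[[[][][]]]P]PP   [P -> [ ]]
[[[[][][]]]P]PP ⇒ [[[[][][]]][]]PP   [P -> [ ]]
[[[[][][]]][]]PP ⇒ [[[[][][]]][]][]P   [P -> [ ]]
[[[[][][]]][]][]P ⇒ [[[[][][]]][]][][]   [P -> [ ]]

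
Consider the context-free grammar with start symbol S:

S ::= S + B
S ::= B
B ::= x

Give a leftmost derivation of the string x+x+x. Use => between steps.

S=>S+B=>S+B+B=>B+B+B=>x+B+B=>x+x+B=>x+x+x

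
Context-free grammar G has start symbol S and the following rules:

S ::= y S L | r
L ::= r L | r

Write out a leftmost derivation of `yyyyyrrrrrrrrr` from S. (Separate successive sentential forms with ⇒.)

S ⇒ ySL   [S ::= y S L]
ySL ⇒ yySLL   [S ::= y S L]
yySLL ⇒ yyySLLL   [S ::= y S L]
yyySLLL ⇒ yyyySLLLL   [S ::= y S L]
yyyySLLLL ⇒ yyyyySLLLLL   [S ::= y S L]
yyyyySLLLLL ⇒ yyyyyrLLLLL   [S ::= r]
yyyyyrLLLLL ⇒ yyyyyrrLLLLL   [L ::= r L]
yyyyyrrLLLLL ⇒ yyyyyrrrLLLLL   [L ::= r L]
yyyyyrrrLLLLL ⇒ yyyyyrrrrLLLL   [L ::= r]
yyyyyrrrrLLLL ⇒ yyyyyrrrrrLLLL   [L ::= r L]
yyyyyrrrrrLLLL ⇒ yyyyyrrrrrrLLL   [L ::= r]
yyyyyrrrrrrLLL ⇒ yyyyyrrrrrrrLL   [L ::= r]
yyyyyrrrrrrrLL ⇒ yyyyyrrrrrrrrL   [L ::= r]
yyyyyrrrrrrrrL ⇒ yyyyyrrrrrrrrr   [L ::= r]

S⇒ySL⇒yySLL⇒yyySLLL⇒yyyySLLLL⇒yyyyySLLLLL⇒yyyyyrLLLLL⇒yyyyyrrLLLLL⇒yyyyyrrrLLLLL⇒yyyyyrrrrLLLL⇒yyyyyrrrrrLLLL⇒yyyyyrrrrrrLLL⇒yyyyyrrrrrrrLL⇒yyyyyrrrrrrrrL⇒yyyyyrrrrrrrrr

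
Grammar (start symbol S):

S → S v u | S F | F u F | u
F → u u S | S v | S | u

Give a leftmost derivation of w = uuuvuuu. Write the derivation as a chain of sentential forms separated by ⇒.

S⇒SF⇒uF⇒uS⇒uFuF⇒uSuF⇒uSvuuF⇒uSFvuuF⇒uuFvuuF⇒uuuvuuF⇒uuuvuuu

S ⇒ SF   [S → S F]
SF ⇒ uF   [S → u]
uF ⇒ uS   [F → S]
uS ⇒ uFuF   [S → F u F]
uFuF ⇒ uSuF   [F → S]
uSuF ⇒ uSvuuF   [S → S v u]
uSvuuF ⇒ uSFvuuF   [S → S F]
uSFvuuF ⇒ uuFvuuF   [S → u]
uuFvuuF ⇒ uuuvuuF   [F → u]
uuuvuuF ⇒ uuuvuuu   [F → u]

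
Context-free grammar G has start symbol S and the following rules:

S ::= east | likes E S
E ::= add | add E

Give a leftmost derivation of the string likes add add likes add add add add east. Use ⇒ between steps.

S ⇒ likes E S ⇒ likes add E S ⇒ likes add add S ⇒ likes add add likes E S ⇒ likes add add likes add E S ⇒ likes add add likes add add E S ⇒ likes add add likes add add add E S ⇒ likes add add likes add add add add S ⇒ likes add add likes add add add add east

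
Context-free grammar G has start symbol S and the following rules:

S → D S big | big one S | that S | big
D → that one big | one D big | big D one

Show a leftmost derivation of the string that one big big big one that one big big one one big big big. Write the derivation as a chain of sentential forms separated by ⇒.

S ⇒ D S big   [S → D S big]
D S big ⇒ that one big S big   [D → that one big]
that one big S big ⇒ that one big D S big big   [S → D S big]
that one big D S big big ⇒ that one big big D one S big big   [D → big D one]
that one big big D one S big big ⇒ that one big big big D one one S big big   [D → big D one]
that one big big big D one one S big big ⇒ that one big big big one D big one one S big big   [D → one D big]
that one big big big one D big one one S big big ⇒ that one big big big one that one big big one one S big big   [D → that one big]
that one big big big one that one big big one one S big big ⇒ that one big big big one that one big big one one big big big   [S → big]

S ⇒ D S big ⇒ that one big S big ⇒ that one big D S big big ⇒ that one big big D one S big big ⇒ that one big big big D one one S big big ⇒ that one big big big one D big one one S big big ⇒ that one big big big one that one big big one one S big big ⇒ that one big big big one that one big big one one big big big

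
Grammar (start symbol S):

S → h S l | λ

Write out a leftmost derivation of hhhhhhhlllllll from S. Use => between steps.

S => hSl   [S → h S l]
hSl => hhSll   [S → h S l]
hhSll => hhhSlll   [S → h S l]
hhhSlll => hhhhSllll   [S → h S l]
hhhhSllll => hhhhhSlllll   [S → h S l]
hhhhhSlllll => hhhhhhSllllll   [S → h S l]
hhhhhhSllllll => hhhhhhhSlllllll   [S → h S l]
hhhhhhhSlllllll => hhhhhhhlllllll   [S → λ]

S=>hSl=>hhSll=>hhhSlll=>hhhhSllll=>hhhhhSlllll=>hhhhhhSllllll=>hhhhhhhSlllllll=>hhhhhhhlllllll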